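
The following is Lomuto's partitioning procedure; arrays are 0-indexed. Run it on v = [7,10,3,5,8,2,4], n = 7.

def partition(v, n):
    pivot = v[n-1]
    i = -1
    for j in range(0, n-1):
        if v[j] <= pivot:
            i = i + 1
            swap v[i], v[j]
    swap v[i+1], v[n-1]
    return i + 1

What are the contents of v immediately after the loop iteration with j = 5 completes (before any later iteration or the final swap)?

[3,2,7,5,8,10,4]

pivot = v[6] = 4; i = -1
j=0: v[0]=7 > 4 → no swap
j=1: v[1]=10 > 4 → no swap
j=2: v[2]=3 ≤ 4 → i=0, swap v[0],v[2] → [3,10,7,5,8,2,4]
j=3: v[3]=5 > 4 → no swap
j=4: v[4]=8 > 4 → no swap
j=5: v[5]=2 ≤ 4 → i=1, swap v[1],v[5] → [3,2,7,5,8,10,4]
(after j=5) v = [3,2,7,5,8,10,4]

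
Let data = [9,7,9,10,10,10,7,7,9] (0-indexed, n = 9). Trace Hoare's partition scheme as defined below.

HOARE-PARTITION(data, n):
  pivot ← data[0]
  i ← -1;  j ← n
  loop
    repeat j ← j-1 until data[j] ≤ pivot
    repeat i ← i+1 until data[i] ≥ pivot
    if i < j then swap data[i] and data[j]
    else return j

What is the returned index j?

pivot = data[0] = 9; i = -1, j = 9
j→8 (data[8]=9≤9), i→0 (data[0]=9≥9); i<j, swap → [9,7,9,10,10,10,7,7,9]
j→7 (data[7]=7≤9), i→2 (data[2]=9≥9); i<j, swap → [9,7,7,10,10,10,7,9,9]
j→6 (data[6]=7≤9), i→3 (data[3]=10≥9); i<j, swap → [9,7,7,7,10,10,10,9,9]
j→3, i→4; i≥j, return j=3. data = [9,7,7,7,10,10,10,9,9]

3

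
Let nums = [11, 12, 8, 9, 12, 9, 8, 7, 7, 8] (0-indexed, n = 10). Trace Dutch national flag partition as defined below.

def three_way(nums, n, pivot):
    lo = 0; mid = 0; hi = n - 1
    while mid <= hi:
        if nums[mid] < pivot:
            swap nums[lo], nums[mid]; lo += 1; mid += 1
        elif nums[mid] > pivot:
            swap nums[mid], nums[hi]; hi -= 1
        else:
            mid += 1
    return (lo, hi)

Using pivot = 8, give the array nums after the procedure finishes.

lo=0 mid=0 hi=9
11>8: swap(0,9), hi=8 ⇒ [8, 12, 8, 9, 12, 9, 8, 7, 7, 11]
8=8: mid=1
12>8: swap(1,8), hi=7 ⇒ [8, 7, 8, 9, 12, 9, 8, 7, 12, 11]
7<8: swap(0,1), lo=1 mid=2 ⇒ [7, 8, 8, 9, 12, 9, 8, 7, 12, 11]
8=8: mid=3
9>8: swap(3,7), hi=6 ⇒ [7, 8, 8, 7, 12, 9, 8, 9, 12, 11]
7<8: swap(1,3), lo=2 mid=4 ⇒ [7, 7, 8, 8, 12, 9, 8, 9, 12, 11]
12>8: swap(4,6), hi=5 ⇒ [7, 7, 8, 8, 8, 9, 12, 9, 12, 11]
8=8: mid=5
9>8: swap(5,5), hi=4 ⇒ [7, 7, 8, 8, 8, 9, 12, 9, 12, 11]
done. lo=2 hi=4; nums=[7, 7, 8, 8, 8, 9, 12, 9, 12, 11]

[7, 7, 8, 8, 8, 9, 12, 9, 12, 11]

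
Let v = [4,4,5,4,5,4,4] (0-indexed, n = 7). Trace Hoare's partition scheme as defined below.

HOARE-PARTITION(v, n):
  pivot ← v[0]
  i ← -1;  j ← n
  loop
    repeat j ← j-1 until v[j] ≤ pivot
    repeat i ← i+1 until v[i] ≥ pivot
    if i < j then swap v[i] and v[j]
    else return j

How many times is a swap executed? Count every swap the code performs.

pivot = v[0] = 4; i = -1, j = 7
j→6 (v[6]=4≤4), i→0 (v[0]=4≥4); i<j, swap → [4,4,5,4,5,4,4]
j→5 (v[5]=4≤4), i→1 (v[1]=4≥4); i<j, swap → [4,4,5,4,5,4,4]
j→3 (v[3]=4≤4), i→2 (v[2]=5≥4); i<j, swap → [4,4,4,5,5,4,4]
j→2, i→3; i≥j, return j=2. v = [4,4,4,5,5,4,4]

3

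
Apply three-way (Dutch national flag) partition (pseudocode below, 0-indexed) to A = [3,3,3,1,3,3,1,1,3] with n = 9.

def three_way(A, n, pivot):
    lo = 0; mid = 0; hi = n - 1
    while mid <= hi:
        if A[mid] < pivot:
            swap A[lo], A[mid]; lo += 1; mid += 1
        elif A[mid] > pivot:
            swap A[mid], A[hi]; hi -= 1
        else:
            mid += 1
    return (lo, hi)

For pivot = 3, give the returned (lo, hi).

(3, 8)

lo=0 mid=0 hi=8
3=3: mid=1
3=3: mid=2
3=3: mid=3
1<3: swap(0,3), lo=1 mid=4 ⇒ [1,3,3,3,3,3,1,1,3]
3=3: mid=5
3=3: mid=6
1<3: swap(1,6), lo=2 mid=7 ⇒ [1,1,3,3,3,3,3,1,3]
1<3: swap(2,7), lo=3 mid=8 ⇒ [1,1,1,3,3,3,3,3,3]
3=3: mid=9
done. lo=3 hi=8; A=[1,1,1,3,3,3,3,3,3]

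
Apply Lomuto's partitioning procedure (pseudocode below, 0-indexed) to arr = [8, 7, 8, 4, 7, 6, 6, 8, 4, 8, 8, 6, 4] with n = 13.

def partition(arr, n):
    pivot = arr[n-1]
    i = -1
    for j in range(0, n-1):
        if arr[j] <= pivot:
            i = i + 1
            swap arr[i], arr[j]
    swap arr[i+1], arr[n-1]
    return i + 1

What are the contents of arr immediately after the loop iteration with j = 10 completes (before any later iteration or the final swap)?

pivot=4, i=-1
j=0: 8>4, skip
j=1: 7>4, skip
j=2: 8>4, skip
j=3: 4≤4, i=0, swap(0,3) ⇒ [4, 7, 8, 8, 7, 6, 6, 8, 4, 8, 8, 6, 4]
j=4: 7>4, skip
j=5: 6>4, skip
j=6: 6>4, skip
j=7: 8>4, skip
j=8: 4≤4, i=1, swap(1,8) ⇒ [4, 4, 8, 8, 7, 6, 6, 8, 7, 8, 8, 6, 4]
j=9: 8>4, skip
j=10: 8>4, skip
(after j=10) arr = [4, 4, 8, 8, 7, 6, 6, 8, 7, 8, 8, 6, 4]

[4, 4, 8, 8, 7, 6, 6, 8, 7, 8, 8, 6, 4]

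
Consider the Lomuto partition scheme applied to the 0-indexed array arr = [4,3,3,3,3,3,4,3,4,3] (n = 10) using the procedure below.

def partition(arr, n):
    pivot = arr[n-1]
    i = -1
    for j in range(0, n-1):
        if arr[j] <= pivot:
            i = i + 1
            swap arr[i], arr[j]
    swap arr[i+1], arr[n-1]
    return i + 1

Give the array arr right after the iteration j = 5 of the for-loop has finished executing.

[3,3,3,3,3,4,4,3,4,3]

pivot = arr[9] = 3; i = -1
j=0: arr[0]=4 > 3 → no swap
j=1: arr[1]=3 ≤ 3 → i=0, swap arr[0],arr[1] → [3,4,3,3,3,3,4,3,4,3]
j=2: arr[2]=3 ≤ 3 → i=1, swap arr[1],arr[2] → [3,3,4,3,3,3,4,3,4,3]
j=3: arr[3]=3 ≤ 3 → i=2, swap arr[2],arr[3] → [3,3,3,4,3,3,4,3,4,3]
j=4: arr[4]=3 ≤ 3 → i=3, swap arr[3],arr[4] → [3,3,3,3,4,3,4,3,4,3]
j=5: arr[5]=3 ≤ 3 → i=4, swap arr[4],arr[5] → [3,3,3,3,3,4,4,3,4,3]
(after j=5) arr = [3,3,3,3,3,4,4,3,4,3]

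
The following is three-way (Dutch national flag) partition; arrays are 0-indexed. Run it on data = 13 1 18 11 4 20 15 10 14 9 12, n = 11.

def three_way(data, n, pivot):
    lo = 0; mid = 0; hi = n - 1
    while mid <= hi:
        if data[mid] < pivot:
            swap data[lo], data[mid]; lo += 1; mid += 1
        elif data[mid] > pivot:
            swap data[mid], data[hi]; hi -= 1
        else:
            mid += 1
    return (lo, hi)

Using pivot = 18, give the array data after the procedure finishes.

lo=0 mid=0 hi=10
13<18: swap(0,0), lo=1 mid=1 ⇒ 13 1 18 11 4 20 15 10 14 9 12
1<18: swap(1,1), lo=2 mid=2 ⇒ 13 1 18 11 4 20 15 10 14 9 12
18=18: mid=3
11<18: swap(2,3), lo=3 mid=4 ⇒ 13 1 11 18 4 20 15 10 14 9 12
4<18: swap(3,4), lo=4 mid=5 ⇒ 13 1 11 4 18 20 15 10 14 9 12
20>18: swap(5,10), hi=9 ⇒ 13 1 11 4 18 12 15 10 14 9 20
12<18: swap(4,5), lo=5 mid=6 ⇒ 13 1 11 4 12 18 15 10 14 9 20
15<18: swap(5,6), lo=6 mid=7 ⇒ 13 1 11 4 12 15 18 10 14 9 20
10<18: swap(6,7), lo=7 mid=8 ⇒ 13 1 11 4 12 15 10 18 14 9 20
14<18: swap(7,8), lo=8 mid=9 ⇒ 13 1 11 4 12 15 10 14 18 9 20
9<18: swap(8,9), lo=9 mid=10 ⇒ 13 1 11 4 12 15 10 14 9 18 20
done. lo=9 hi=9; data=13 1 11 4 12 15 10 14 9 18 20

13 1 11 4 12 15 10 14 9 18 20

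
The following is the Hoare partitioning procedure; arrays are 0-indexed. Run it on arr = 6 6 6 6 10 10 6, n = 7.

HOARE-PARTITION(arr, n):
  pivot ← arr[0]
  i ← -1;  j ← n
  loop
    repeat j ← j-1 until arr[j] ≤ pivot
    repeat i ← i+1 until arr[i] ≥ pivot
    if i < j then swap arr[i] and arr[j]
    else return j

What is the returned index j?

pivot = arr[0] = 6; i = -1, j = 7
j→6 (arr[6]=6≤6), i→0 (arr[0]=6≥6); i<j, swap → 6 6 6 6 10 10 6
j→3 (arr[3]=6≤6), i→1 (arr[1]=6≥6); i<j, swap → 6 6 6 6 10 10 6
j→2, i→2; i≥j, return j=2. arr = 6 6 6 6 10 10 6

2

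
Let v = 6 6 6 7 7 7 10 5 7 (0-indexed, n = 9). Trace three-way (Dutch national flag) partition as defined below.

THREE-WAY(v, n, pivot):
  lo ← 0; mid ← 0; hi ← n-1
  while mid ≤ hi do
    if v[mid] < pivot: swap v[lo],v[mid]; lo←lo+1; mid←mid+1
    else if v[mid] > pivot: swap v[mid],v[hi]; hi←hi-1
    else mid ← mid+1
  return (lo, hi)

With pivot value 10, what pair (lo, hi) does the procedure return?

(8, 8)

lo=0 mid=0 hi=8
6<10: swap(0,0), lo=1 mid=1 ⇒ 6 6 6 7 7 7 10 5 7
6<10: swap(1,1), lo=2 mid=2 ⇒ 6 6 6 7 7 7 10 5 7
6<10: swap(2,2), lo=3 mid=3 ⇒ 6 6 6 7 7 7 10 5 7
7<10: swap(3,3), lo=4 mid=4 ⇒ 6 6 6 7 7 7 10 5 7
7<10: swap(4,4), lo=5 mid=5 ⇒ 6 6 6 7 7 7 10 5 7
7<10: swap(5,5), lo=6 mid=6 ⇒ 6 6 6 7 7 7 10 5 7
10=10: mid=7
5<10: swap(6,7), lo=7 mid=8 ⇒ 6 6 6 7 7 7 5 10 7
7<10: swap(7,8), lo=8 mid=9 ⇒ 6 6 6 7 7 7 5 7 10
done. lo=8 hi=8; v=6 6 6 7 7 7 5 7 10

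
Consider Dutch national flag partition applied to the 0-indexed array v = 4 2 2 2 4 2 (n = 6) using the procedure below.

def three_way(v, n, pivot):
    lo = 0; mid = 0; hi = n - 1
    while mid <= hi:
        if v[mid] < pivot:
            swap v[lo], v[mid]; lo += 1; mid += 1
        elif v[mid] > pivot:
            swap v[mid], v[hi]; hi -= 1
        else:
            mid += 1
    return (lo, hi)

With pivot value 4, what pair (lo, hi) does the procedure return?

(4, 5)

pivot = 4; lo=0, mid=0, hi=5
v[mid]=4=4: mid=1
v[mid]=2<4: swap v[0],v[1]; lo=1,mid=2 → 2 4 2 2 4 2
v[mid]=2<4: swap v[1],v[2]; lo=2,mid=3 → 2 2 4 2 4 2
v[mid]=2<4: swap v[2],v[3]; lo=3,mid=4 → 2 2 2 4 4 2
v[mid]=4=4: mid=5
v[mid]=2<4: swap v[3],v[5]; lo=4,mid=6 → 2 2 2 2 4 4
end: lo=4, hi=5; v = 2 2 2 2 4 4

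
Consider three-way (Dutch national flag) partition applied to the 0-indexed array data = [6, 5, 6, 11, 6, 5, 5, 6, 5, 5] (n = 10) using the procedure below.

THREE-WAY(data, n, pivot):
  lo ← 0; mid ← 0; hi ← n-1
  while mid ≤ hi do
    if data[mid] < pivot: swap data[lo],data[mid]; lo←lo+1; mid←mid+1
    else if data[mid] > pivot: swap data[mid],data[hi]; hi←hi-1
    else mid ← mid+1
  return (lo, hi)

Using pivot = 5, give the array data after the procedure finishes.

pivot = 5; lo=0, mid=0, hi=9
data[mid]=6>5: swap data[0],data[9]; hi=8 → [5, 5, 6, 11, 6, 5, 5, 6, 5, 6]
data[mid]=5=5: mid=1
data[mid]=5=5: mid=2
data[mid]=6>5: swap data[2],data[8]; hi=7 → [5, 5, 5, 11, 6, 5, 5, 6, 6, 6]
data[mid]=5=5: mid=3
data[mid]=11>5: swap data[3],data[7]; hi=6 → [5, 5, 5, 6, 6, 5, 5, 11, 6, 6]
data[mid]=6>5: swap data[3],data[6]; hi=5 → [5, 5, 5, 5, 6, 5, 6, 11, 6, 6]
data[mid]=5=5: mid=4
data[mid]=6>5: swap data[4],data[5]; hi=4 → [5, 5, 5, 5, 5, 6, 6, 11, 6, 6]
data[mid]=5=5: mid=5
end: lo=0, hi=4; data = [5, 5, 5, 5, 5, 6, 6, 11, 6, 6]

[5, 5, 5, 5, 5, 6, 6, 11, 6, 6]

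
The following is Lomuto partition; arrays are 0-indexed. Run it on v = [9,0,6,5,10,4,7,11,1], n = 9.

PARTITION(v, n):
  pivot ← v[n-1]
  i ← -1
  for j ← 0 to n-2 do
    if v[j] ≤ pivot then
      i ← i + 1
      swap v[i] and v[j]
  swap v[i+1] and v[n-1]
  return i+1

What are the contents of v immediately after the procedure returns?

pivot=1, i=-1
j=0: 9>1, skip
j=1: 0≤1, i=0, swap(0,1) ⇒ [0,9,6,5,10,4,7,11,1]
j=2: 6>1, skip
j=3: 5>1, skip
j=4: 10>1, skip
j=5: 4>1, skip
j=6: 7>1, skip
j=7: 11>1, skip
swap(1,8) ⇒ [0,1,6,5,10,4,7,11,9]; return 1

[0,1,6,5,10,4,7,11,9]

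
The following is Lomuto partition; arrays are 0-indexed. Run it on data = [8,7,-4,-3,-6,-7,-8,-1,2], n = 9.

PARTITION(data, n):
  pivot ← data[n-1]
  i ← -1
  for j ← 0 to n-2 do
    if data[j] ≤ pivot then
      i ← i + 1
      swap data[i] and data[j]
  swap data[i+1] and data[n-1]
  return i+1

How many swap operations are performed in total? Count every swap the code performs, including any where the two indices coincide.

7

pivot = data[8] = 2; i = -1
j=0: data[0]=8 > 2 → no swap
j=1: data[1]=7 > 2 → no swap
j=2: data[2]=-4 ≤ 2 → i=0, swap data[0],data[2] → [-4,7,8,-3,-6,-7,-8,-1,2]
j=3: data[3]=-3 ≤ 2 → i=1, swap data[1],data[3] → [-4,-3,8,7,-6,-7,-8,-1,2]
j=4: data[4]=-6 ≤ 2 → i=2, swap data[2],data[4] → [-4,-3,-6,7,8,-7,-8,-1,2]
j=5: data[5]=-7 ≤ 2 → i=3, swap data[3],data[5] → [-4,-3,-6,-7,8,7,-8,-1,2]
j=6: data[6]=-8 ≤ 2 → i=4, swap data[4],data[6] → [-4,-3,-6,-7,-8,7,8,-1,2]
j=7: data[7]=-1 ≤ 2 → i=5, swap data[5],data[7] → [-4,-3,-6,-7,-8,-1,8,7,2]
final swap data[6],data[8] → [-4,-3,-6,-7,-8,-1,2,7,8]; return 6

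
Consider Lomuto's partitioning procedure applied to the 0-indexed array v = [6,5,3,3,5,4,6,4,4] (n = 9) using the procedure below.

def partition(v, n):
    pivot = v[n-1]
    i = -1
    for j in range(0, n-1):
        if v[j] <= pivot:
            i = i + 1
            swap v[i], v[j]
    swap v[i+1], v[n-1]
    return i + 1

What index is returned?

pivot = v[8] = 4; i = -1
j=0: v[0]=6 > 4 → no swap
j=1: v[1]=5 > 4 → no swap
j=2: v[2]=3 ≤ 4 → i=0, swap v[0],v[2] → [3,5,6,3,5,4,6,4,4]
j=3: v[3]=3 ≤ 4 → i=1, swap v[1],v[3] → [3,3,6,5,5,4,6,4,4]
j=4: v[4]=5 > 4 → no swap
j=5: v[5]=4 ≤ 4 → i=2, swap v[2],v[5] → [3,3,4,5,5,6,6,4,4]
j=6: v[6]=6 > 4 → no swap
j=7: v[7]=4 ≤ 4 → i=3, swap v[3],v[7] → [3,3,4,4,5,6,6,5,4]
final swap v[4],v[8] → [3,3,4,4,4,6,6,5,5]; return 4

4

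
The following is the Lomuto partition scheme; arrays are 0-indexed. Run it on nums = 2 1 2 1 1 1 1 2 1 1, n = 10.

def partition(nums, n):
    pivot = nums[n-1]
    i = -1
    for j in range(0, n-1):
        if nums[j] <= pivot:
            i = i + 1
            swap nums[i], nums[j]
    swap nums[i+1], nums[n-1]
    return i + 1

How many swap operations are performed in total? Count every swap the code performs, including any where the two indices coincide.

7

pivot=1, i=-1
j=0: 2>1, skip
j=1: 1≤1, i=0, swap(0,1) ⇒ 1 2 2 1 1 1 1 2 1 1
j=2: 2>1, skip
j=3: 1≤1, i=1, swap(1,3) ⇒ 1 1 2 2 1 1 1 2 1 1
j=4: 1≤1, i=2, swap(2,4) ⇒ 1 1 1 2 2 1 1 2 1 1
j=5: 1≤1, i=3, swap(3,5) ⇒ 1 1 1 1 2 2 1 2 1 1
j=6: 1≤1, i=4, swap(4,6) ⇒ 1 1 1 1 1 2 2 2 1 1
j=7: 2>1, skip
j=8: 1≤1, i=5, swap(5,8) ⇒ 1 1 1 1 1 1 2 2 2 1
swap(6,9) ⇒ 1 1 1 1 1 1 1 2 2 2; return 6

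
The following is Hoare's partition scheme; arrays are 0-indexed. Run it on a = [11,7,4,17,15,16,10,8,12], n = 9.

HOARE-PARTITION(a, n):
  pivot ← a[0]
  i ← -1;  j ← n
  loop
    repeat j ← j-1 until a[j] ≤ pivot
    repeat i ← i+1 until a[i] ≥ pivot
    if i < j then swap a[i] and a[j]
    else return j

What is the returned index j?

3

pivot=11
j stops at 7 (8), i stops at 0 (11); swap ⇒ [8,7,4,17,15,16,10,11,12]
j stops at 6 (10), i stops at 3 (17); swap ⇒ [8,7,4,10,15,16,17,11,12]
j stops at 3, i stops at 4; i≥j ⇒ return 3. a=[8,7,4,10,15,16,17,11,12]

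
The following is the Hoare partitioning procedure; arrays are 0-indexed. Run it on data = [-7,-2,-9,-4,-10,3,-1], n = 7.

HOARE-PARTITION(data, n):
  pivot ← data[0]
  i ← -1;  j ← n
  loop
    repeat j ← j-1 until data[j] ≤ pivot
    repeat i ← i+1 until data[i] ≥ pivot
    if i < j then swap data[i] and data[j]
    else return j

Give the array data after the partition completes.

pivot = data[0] = -7; i = -1, j = 7
j→4 (data[4]=-10≤-7), i→0 (data[0]=-7≥-7); i<j, swap → [-10,-2,-9,-4,-7,3,-1]
j→2 (data[2]=-9≤-7), i→1 (data[1]=-2≥-7); i<j, swap → [-10,-9,-2,-4,-7,3,-1]
j→1, i→2; i≥j, return j=1. data = [-10,-9,-2,-4,-7,3,-1]

[-10,-9,-2,-4,-7,3,-1]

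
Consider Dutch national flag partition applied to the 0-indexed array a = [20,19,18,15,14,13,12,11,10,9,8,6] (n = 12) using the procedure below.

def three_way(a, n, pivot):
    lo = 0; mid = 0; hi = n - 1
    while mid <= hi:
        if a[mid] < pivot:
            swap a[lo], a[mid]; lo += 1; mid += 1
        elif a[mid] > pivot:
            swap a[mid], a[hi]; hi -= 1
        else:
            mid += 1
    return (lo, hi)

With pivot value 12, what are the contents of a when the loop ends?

[6,8,9,10,11,12,13,14,15,18,19,20]

lo=0 mid=0 hi=11
20>12: swap(0,11), hi=10 ⇒ [6,19,18,15,14,13,12,11,10,9,8,20]
6<12: swap(0,0), lo=1 mid=1 ⇒ [6,19,18,15,14,13,12,11,10,9,8,20]
19>12: swap(1,10), hi=9 ⇒ [6,8,18,15,14,13,12,11,10,9,19,20]
8<12: swap(1,1), lo=2 mid=2 ⇒ [6,8,18,15,14,13,12,11,10,9,19,20]
18>12: swap(2,9), hi=8 ⇒ [6,8,9,15,14,13,12,11,10,18,19,20]
9<12: swap(2,2), lo=3 mid=3 ⇒ [6,8,9,15,14,13,12,11,10,18,19,20]
15>12: swap(3,8), hi=7 ⇒ [6,8,9,10,14,13,12,11,15,18,19,20]
10<12: swap(3,3), lo=4 mid=4 ⇒ [6,8,9,10,14,13,12,11,15,18,19,20]
14>12: swap(4,7), hi=6 ⇒ [6,8,9,10,11,13,12,14,15,18,19,20]
11<12: swap(4,4), lo=5 mid=5 ⇒ [6,8,9,10,11,13,12,14,15,18,19,20]
13>12: swap(5,6), hi=5 ⇒ [6,8,9,10,11,12,13,14,15,18,19,20]
12=12: mid=6
done. lo=5 hi=5; a=[6,8,9,10,11,12,13,14,15,18,19,20]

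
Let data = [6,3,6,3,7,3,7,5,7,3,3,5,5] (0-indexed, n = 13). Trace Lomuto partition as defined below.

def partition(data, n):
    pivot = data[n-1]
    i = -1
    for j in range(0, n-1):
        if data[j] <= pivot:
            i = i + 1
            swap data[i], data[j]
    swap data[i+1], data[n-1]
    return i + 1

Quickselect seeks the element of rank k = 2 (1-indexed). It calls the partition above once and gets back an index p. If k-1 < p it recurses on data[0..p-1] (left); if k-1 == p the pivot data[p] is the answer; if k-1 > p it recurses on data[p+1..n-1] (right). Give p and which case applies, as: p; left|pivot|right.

pivot=5, i=-1
j=0: 6>5, skip
j=1: 3≤5, i=0, swap(0,1) ⇒ [3,6,6,3,7,3,7,5,7,3,3,5,5]
j=2: 6>5, skip
j=3: 3≤5, i=1, swap(1,3) ⇒ [3,3,6,6,7,3,7,5,7,3,3,5,5]
j=4: 7>5, skip
j=5: 3≤5, i=2, swap(2,5) ⇒ [3,3,3,6,7,6,7,5,7,3,3,5,5]
j=6: 7>5, skip
j=7: 5≤5, i=3, swap(3,7) ⇒ [3,3,3,5,7,6,7,6,7,3,3,5,5]
j=8: 7>5, skip
j=9: 3≤5, i=4, swap(4,9) ⇒ [3,3,3,5,3,6,7,6,7,7,3,5,5]
j=10: 3≤5, i=5, swap(5,10) ⇒ [3,3,3,5,3,3,7,6,7,7,6,5,5]
j=11: 5≤5, i=6, swap(6,11) ⇒ [3,3,3,5,3,3,5,6,7,7,6,7,5]
swap(7,12) ⇒ [3,3,3,5,3,3,5,5,7,7,6,7,6]; return 7
p = 7; k-1 = 1 < 7 ⇒ left

7; left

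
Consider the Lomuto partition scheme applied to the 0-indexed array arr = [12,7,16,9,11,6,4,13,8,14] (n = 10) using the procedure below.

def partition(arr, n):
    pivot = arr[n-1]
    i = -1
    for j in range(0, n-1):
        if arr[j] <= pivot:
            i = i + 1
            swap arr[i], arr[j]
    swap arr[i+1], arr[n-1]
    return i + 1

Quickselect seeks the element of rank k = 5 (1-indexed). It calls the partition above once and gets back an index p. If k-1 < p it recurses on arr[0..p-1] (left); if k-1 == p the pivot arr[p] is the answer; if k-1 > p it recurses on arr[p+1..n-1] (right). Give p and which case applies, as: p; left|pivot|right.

pivot=14, i=-1
j=0: 12≤14, i=0, swap(0,0) ⇒ [12,7,16,9,11,6,4,13,8,14]
j=1: 7≤14, i=1, swap(1,1) ⇒ [12,7,16,9,11,6,4,13,8,14]
j=2: 16>14, skip
j=3: 9≤14, i=2, swap(2,3) ⇒ [12,7,9,16,11,6,4,13,8,14]
j=4: 11≤14, i=3, swap(3,4) ⇒ [12,7,9,11,16,6,4,13,8,14]
j=5: 6≤14, i=4, swap(4,5) ⇒ [12,7,9,11,6,16,4,13,8,14]
j=6: 4≤14, i=5, swap(5,6) ⇒ [12,7,9,11,6,4,16,13,8,14]
j=7: 13≤14, i=6, swap(6,7) ⇒ [12,7,9,11,6,4,13,16,8,14]
j=8: 8≤14, i=7, swap(7,8) ⇒ [12,7,9,11,6,4,13,8,16,14]
swap(8,9) ⇒ [12,7,9,11,6,4,13,8,14,16]; return 8
p = 8; k-1 = 4 < 8 ⇒ left

8; left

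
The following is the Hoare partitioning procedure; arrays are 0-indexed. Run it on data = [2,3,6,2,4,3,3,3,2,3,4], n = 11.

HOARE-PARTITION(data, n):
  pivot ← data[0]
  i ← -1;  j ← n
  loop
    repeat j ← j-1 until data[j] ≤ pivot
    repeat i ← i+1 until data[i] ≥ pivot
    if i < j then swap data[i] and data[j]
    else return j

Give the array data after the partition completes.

[2,2,6,3,4,3,3,3,2,3,4]

pivot = data[0] = 2; i = -1, j = 11
j→8 (data[8]=2≤2), i→0 (data[0]=2≥2); i<j, swap → [2,3,6,2,4,3,3,3,2,3,4]
j→3 (data[3]=2≤2), i→1 (data[1]=3≥2); i<j, swap → [2,2,6,3,4,3,3,3,2,3,4]
j→1, i→2; i≥j, return j=1. data = [2,2,6,3,4,3,3,3,2,3,4]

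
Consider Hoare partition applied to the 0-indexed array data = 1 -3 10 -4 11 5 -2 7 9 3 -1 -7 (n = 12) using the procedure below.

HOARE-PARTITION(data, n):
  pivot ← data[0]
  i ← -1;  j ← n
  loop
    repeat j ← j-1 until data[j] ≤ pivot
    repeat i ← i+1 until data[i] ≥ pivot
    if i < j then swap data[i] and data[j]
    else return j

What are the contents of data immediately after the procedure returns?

-7 -3 -1 -4 -2 5 11 7 9 3 10 1

pivot = data[0] = 1; i = -1, j = 12
j→11 (data[11]=-7≤1), i→0 (data[0]=1≥1); i<j, swap → -7 -3 10 -4 11 5 -2 7 9 3 -1 1
j→10 (data[10]=-1≤1), i→2 (data[2]=10≥1); i<j, swap → -7 -3 -1 -4 11 5 -2 7 9 3 10 1
j→6 (data[6]=-2≤1), i→4 (data[4]=11≥1); i<j, swap → -7 -3 -1 -4 -2 5 11 7 9 3 10 1
j→4, i→5; i≥j, return j=4. data = -7 -3 -1 -4 -2 5 11 7 9 3 10 1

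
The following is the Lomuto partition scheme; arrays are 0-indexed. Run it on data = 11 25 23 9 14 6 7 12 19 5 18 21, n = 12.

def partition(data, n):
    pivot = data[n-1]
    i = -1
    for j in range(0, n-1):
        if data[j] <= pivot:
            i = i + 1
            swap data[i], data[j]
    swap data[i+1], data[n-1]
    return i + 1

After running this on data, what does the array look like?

11 9 14 6 7 12 19 5 18 21 23 25

pivot=21, i=-1
j=0: 11≤21, i=0, swap(0,0) ⇒ 11 25 23 9 14 6 7 12 19 5 18 21
j=1: 25>21, skip
j=2: 23>21, skip
j=3: 9≤21, i=1, swap(1,3) ⇒ 11 9 23 25 14 6 7 12 19 5 18 21
j=4: 14≤21, i=2, swap(2,4) ⇒ 11 9 14 25 23 6 7 12 19 5 18 21
j=5: 6≤21, i=3, swap(3,5) ⇒ 11 9 14 6 23 25 7 12 19 5 18 21
j=6: 7≤21, i=4, swap(4,6) ⇒ 11 9 14 6 7 25 23 12 19 5 18 21
j=7: 12≤21, i=5, swap(5,7) ⇒ 11 9 14 6 7 12 23 25 19 5 18 21
j=8: 19≤21, i=6, swap(6,8) ⇒ 11 9 14 6 7 12 19 25 23 5 18 21
j=9: 5≤21, i=7, swap(7,9) ⇒ 11 9 14 6 7 12 19 5 23 25 18 21
j=10: 18≤21, i=8, swap(8,10) ⇒ 11 9 14 6 7 12 19 5 18 25 23 21
swap(9,11) ⇒ 11 9 14 6 7 12 19 5 18 21 23 25; return 9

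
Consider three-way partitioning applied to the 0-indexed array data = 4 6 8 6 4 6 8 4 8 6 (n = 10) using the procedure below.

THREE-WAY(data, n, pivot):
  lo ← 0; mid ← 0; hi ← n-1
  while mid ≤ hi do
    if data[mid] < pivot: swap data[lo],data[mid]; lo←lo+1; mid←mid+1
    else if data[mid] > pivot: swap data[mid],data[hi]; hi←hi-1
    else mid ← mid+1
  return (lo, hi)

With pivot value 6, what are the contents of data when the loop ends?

4 4 4 6 6 6 6 8 8 8

pivot = 6; lo=0, mid=0, hi=9
data[mid]=4<6: swap data[0],data[0]; lo=1,mid=1 → 4 6 8 6 4 6 8 4 8 6
data[mid]=6=6: mid=2
data[mid]=8>6: swap data[2],data[9]; hi=8 → 4 6 6 6 4 6 8 4 8 8
data[mid]=6=6: mid=3
data[mid]=6=6: mid=4
data[mid]=4<6: swap data[1],data[4]; lo=2,mid=5 → 4 4 6 6 6 6 8 4 8 8
data[mid]=6=6: mid=6
data[mid]=8>6: swap data[6],data[8]; hi=7 → 4 4 6 6 6 6 8 4 8 8
data[mid]=8>6: swap data[6],data[7]; hi=6 → 4 4 6 6 6 6 4 8 8 8
data[mid]=4<6: swap data[2],data[6]; lo=3,mid=7 → 4 4 4 6 6 6 6 8 8 8
end: lo=3, hi=6; data = 4 4 4 6 6 6 6 8 8 8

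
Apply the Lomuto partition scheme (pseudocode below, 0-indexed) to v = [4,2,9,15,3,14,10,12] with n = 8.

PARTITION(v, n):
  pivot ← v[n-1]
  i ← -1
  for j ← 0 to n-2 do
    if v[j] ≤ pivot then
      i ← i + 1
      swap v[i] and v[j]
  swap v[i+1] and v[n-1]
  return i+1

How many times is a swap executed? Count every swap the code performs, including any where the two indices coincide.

pivot=12, i=-1
j=0: 4≤12, i=0, swap(0,0) ⇒ [4,2,9,15,3,14,10,12]
j=1: 2≤12, i=1, swap(1,1) ⇒ [4,2,9,15,3,14,10,12]
j=2: 9≤12, i=2, swap(2,2) ⇒ [4,2,9,15,3,14,10,12]
j=3: 15>12, skip
j=4: 3≤12, i=3, swap(3,4) ⇒ [4,2,9,3,15,14,10,12]
j=5: 14>12, skip
j=6: 10≤12, i=4, swap(4,6) ⇒ [4,2,9,3,10,14,15,12]
swap(5,7) ⇒ [4,2,9,3,10,12,15,14]; return 5

6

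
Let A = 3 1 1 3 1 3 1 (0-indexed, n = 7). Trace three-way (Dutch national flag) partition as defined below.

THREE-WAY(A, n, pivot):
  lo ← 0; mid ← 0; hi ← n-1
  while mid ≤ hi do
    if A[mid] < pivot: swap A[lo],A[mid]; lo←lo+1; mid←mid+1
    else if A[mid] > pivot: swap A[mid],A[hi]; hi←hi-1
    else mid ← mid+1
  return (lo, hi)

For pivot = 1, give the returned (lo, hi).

pivot = 1; lo=0, mid=0, hi=6
A[mid]=3>1: swap A[0],A[6]; hi=5 → 1 1 1 3 1 3 3
A[mid]=1=1: mid=1
A[mid]=1=1: mid=2
A[mid]=1=1: mid=3
A[mid]=3>1: swap A[3],A[5]; hi=4 → 1 1 1 3 1 3 3
A[mid]=3>1: swap A[3],A[4]; hi=3 → 1 1 1 1 3 3 3
A[mid]=1=1: mid=4
end: lo=0, hi=3; A = 1 1 1 1 3 3 3

(0, 3)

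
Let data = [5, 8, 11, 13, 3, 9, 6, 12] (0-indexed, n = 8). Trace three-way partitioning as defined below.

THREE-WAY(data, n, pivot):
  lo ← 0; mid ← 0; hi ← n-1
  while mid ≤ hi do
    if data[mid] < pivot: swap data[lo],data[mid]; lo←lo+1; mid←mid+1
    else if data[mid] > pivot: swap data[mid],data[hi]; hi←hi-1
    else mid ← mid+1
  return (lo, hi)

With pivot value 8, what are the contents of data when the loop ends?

[5, 6, 3, 8, 9, 13, 12, 11]

pivot = 8; lo=0, mid=0, hi=7
data[mid]=5<8: swap data[0],data[0]; lo=1,mid=1 → [5, 8, 11, 13, 3, 9, 6, 12]
data[mid]=8=8: mid=2
data[mid]=11>8: swap data[2],data[7]; hi=6 → [5, 8, 12, 13, 3, 9, 6, 11]
data[mid]=12>8: swap data[2],data[6]; hi=5 → [5, 8, 6, 13, 3, 9, 12, 11]
data[mid]=6<8: swap data[1],data[2]; lo=2,mid=3 → [5, 6, 8, 13, 3, 9, 12, 11]
data[mid]=13>8: swap data[3],data[5]; hi=4 → [5, 6, 8, 9, 3, 13, 12, 11]
data[mid]=9>8: swap data[3],data[4]; hi=3 → [5, 6, 8, 3, 9, 13, 12, 11]
data[mid]=3<8: swap data[2],data[3]; lo=3,mid=4 → [5, 6, 3, 8, 9, 13, 12, 11]
end: lo=3, hi=3; data = [5, 6, 3, 8, 9, 13, 12, 11]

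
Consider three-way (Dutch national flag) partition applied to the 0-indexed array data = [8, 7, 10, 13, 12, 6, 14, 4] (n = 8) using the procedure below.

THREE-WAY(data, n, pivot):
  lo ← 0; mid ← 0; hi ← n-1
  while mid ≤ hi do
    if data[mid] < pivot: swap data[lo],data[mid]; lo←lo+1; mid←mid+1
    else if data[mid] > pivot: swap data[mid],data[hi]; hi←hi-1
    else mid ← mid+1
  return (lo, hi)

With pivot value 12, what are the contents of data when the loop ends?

lo=0 mid=0 hi=7
8<12: swap(0,0), lo=1 mid=1 ⇒ [8, 7, 10, 13, 12, 6, 14, 4]
7<12: swap(1,1), lo=2 mid=2 ⇒ [8, 7, 10, 13, 12, 6, 14, 4]
10<12: swap(2,2), lo=3 mid=3 ⇒ [8, 7, 10, 13, 12, 6, 14, 4]
13>12: swap(3,7), hi=6 ⇒ [8, 7, 10, 4, 12, 6, 14, 13]
4<12: swap(3,3), lo=4 mid=4 ⇒ [8, 7, 10, 4, 12, 6, 14, 13]
12=12: mid=5
6<12: swap(4,5), lo=5 mid=6 ⇒ [8, 7, 10, 4, 6, 12, 14, 13]
14>12: swap(6,6), hi=5 ⇒ [8, 7, 10, 4, 6, 12, 14, 13]
done. lo=5 hi=5; data=[8, 7, 10, 4, 6, 12, 14, 13]

[8, 7, 10, 4, 6, 12, 14, 13]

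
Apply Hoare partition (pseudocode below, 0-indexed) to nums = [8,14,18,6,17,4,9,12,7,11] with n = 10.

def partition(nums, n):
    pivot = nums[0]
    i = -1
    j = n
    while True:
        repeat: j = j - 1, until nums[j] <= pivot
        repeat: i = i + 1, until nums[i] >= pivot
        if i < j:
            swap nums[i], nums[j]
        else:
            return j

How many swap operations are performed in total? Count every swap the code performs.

3

pivot=8
j stops at 8 (7), i stops at 0 (8); swap ⇒ [7,14,18,6,17,4,9,12,8,11]
j stops at 5 (4), i stops at 1 (14); swap ⇒ [7,4,18,6,17,14,9,12,8,11]
j stops at 3 (6), i stops at 2 (18); swap ⇒ [7,4,6,18,17,14,9,12,8,11]
j stops at 2, i stops at 3; i≥j ⇒ return 2. nums=[7,4,6,18,17,14,9,12,8,11]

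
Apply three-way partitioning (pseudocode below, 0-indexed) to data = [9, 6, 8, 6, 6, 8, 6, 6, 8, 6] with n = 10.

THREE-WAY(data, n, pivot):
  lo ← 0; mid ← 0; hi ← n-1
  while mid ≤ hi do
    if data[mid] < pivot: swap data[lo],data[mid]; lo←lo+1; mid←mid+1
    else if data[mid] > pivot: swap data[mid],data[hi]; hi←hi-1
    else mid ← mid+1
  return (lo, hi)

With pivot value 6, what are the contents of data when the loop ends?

[6, 6, 6, 6, 6, 6, 8, 8, 8, 9]

pivot = 6; lo=0, mid=0, hi=9
data[mid]=9>6: swap data[0],data[9]; hi=8 → [6, 6, 8, 6, 6, 8, 6, 6, 8, 9]
data[mid]=6=6: mid=1
data[mid]=6=6: mid=2
data[mid]=8>6: swap data[2],data[8]; hi=7 → [6, 6, 8, 6, 6, 8, 6, 6, 8, 9]
data[mid]=8>6: swap data[2],data[7]; hi=6 → [6, 6, 6, 6, 6, 8, 6, 8, 8, 9]
data[mid]=6=6: mid=3
data[mid]=6=6: mid=4
data[mid]=6=6: mid=5
data[mid]=8>6: swap data[5],data[6]; hi=5 → [6, 6, 6, 6, 6, 6, 8, 8, 8, 9]
data[mid]=6=6: mid=6
end: lo=0, hi=5; data = [6, 6, 6, 6, 6, 6, 8, 8, 8, 9]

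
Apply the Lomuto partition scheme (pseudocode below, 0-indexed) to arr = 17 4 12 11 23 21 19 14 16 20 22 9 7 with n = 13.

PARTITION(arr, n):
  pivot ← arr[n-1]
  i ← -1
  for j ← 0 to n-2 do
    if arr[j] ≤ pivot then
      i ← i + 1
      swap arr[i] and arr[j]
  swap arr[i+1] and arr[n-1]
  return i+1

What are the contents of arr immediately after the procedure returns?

4 7 12 11 23 21 19 14 16 20 22 9 17

pivot = arr[12] = 7; i = -1
j=0: arr[0]=17 > 7 → no swap
j=1: arr[1]=4 ≤ 7 → i=0, swap arr[0],arr[1] → 4 17 12 11 23 21 19 14 16 20 22 9 7
j=2: arr[2]=12 > 7 → no swap
j=3: arr[3]=11 > 7 → no swap
j=4: arr[4]=23 > 7 → no swap
j=5: arr[5]=21 > 7 → no swap
j=6: arr[6]=19 > 7 → no swap
j=7: arr[7]=14 > 7 → no swap
j=8: arr[8]=16 > 7 → no swap
j=9: arr[9]=20 > 7 → no swap
j=10: arr[10]=22 > 7 → no swap
j=11: arr[11]=9 > 7 → no swap
final swap arr[1],arr[12] → 4 7 12 11 23 21 19 14 16 20 22 9 17; return 1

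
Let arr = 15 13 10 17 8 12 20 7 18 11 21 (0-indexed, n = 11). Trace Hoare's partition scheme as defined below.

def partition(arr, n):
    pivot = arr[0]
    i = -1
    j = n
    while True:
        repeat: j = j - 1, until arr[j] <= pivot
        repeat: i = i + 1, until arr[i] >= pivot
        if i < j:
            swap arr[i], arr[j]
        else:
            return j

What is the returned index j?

5

pivot=15
j stops at 9 (11), i stops at 0 (15); swap ⇒ 11 13 10 17 8 12 20 7 18 15 21
j stops at 7 (7), i stops at 3 (17); swap ⇒ 11 13 10 7 8 12 20 17 18 15 21
j stops at 5, i stops at 6; i≥j ⇒ return 5. arr=11 13 10 7 8 12 20 17 18 15 21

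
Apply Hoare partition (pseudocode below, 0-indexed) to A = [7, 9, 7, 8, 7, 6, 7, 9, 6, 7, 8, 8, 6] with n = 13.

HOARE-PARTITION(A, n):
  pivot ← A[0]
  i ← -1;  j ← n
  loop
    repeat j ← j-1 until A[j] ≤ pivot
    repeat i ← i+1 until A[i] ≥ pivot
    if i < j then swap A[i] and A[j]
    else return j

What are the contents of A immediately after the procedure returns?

[6, 7, 6, 7, 6, 7, 8, 9, 7, 9, 8, 8, 7]

pivot = A[0] = 7; i = -1, j = 13
j→12 (A[12]=6≤7), i→0 (A[0]=7≥7); i<j, swap → [6, 9, 7, 8, 7, 6, 7, 9, 6, 7, 8, 8, 7]
j→9 (A[9]=7≤7), i→1 (A[1]=9≥7); i<j, swap → [6, 7, 7, 8, 7, 6, 7, 9, 6, 9, 8, 8, 7]
j→8 (A[8]=6≤7), i→2 (A[2]=7≥7); i<j, swap → [6, 7, 6, 8, 7, 6, 7, 9, 7, 9, 8, 8, 7]
j→6 (A[6]=7≤7), i→3 (A[3]=8≥7); i<j, swap → [6, 7, 6, 7, 7, 6, 8, 9, 7, 9, 8, 8, 7]
j→5 (A[5]=6≤7), i→4 (A[4]=7≥7); i<j, swap → [6, 7, 6, 7, 6, 7, 8, 9, 7, 9, 8, 8, 7]
j→4, i→5; i≥j, return j=4. A = [6, 7, 6, 7, 6, 7, 8, 9, 7, 9, 8, 8, 7]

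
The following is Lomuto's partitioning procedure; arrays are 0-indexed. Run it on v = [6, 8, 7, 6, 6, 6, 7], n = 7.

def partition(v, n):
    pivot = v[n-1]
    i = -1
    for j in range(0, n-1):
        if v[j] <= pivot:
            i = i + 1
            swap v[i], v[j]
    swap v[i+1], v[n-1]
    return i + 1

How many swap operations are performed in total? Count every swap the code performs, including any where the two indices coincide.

pivot=7, i=-1
j=0: 6≤7, i=0, swap(0,0) ⇒ [6, 8, 7, 6, 6, 6, 7]
j=1: 8>7, skip
j=2: 7≤7, i=1, swap(1,2) ⇒ [6, 7, 8, 6, 6, 6, 7]
j=3: 6≤7, i=2, swap(2,3) ⇒ [6, 7, 6, 8, 6, 6, 7]
j=4: 6≤7, i=3, swap(3,4) ⇒ [6, 7, 6, 6, 8, 6, 7]
j=5: 6≤7, i=4, swap(4,5) ⇒ [6, 7, 6, 6, 6, 8, 7]
swap(5,6) ⇒ [6, 7, 6, 6, 6, 7, 8]; return 5

6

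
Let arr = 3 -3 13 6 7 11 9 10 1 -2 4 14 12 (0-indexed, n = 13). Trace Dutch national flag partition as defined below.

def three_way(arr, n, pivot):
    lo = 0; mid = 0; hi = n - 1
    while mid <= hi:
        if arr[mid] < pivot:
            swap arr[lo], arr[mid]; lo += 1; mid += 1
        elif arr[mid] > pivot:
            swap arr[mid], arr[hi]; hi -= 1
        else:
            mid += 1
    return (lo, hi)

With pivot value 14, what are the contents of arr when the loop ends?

3 -3 13 6 7 11 9 10 1 -2 4 12 14

pivot = 14; lo=0, mid=0, hi=12
arr[mid]=3<14: swap arr[0],arr[0]; lo=1,mid=1 → 3 -3 13 6 7 11 9 10 1 -2 4 14 12
arr[mid]=-3<14: swap arr[1],arr[1]; lo=2,mid=2 → 3 -3 13 6 7 11 9 10 1 -2 4 14 12
arr[mid]=13<14: swap arr[2],arr[2]; lo=3,mid=3 → 3 -3 13 6 7 11 9 10 1 -2 4 14 12
arr[mid]=6<14: swap arr[3],arr[3]; lo=4,mid=4 → 3 -3 13 6 7 11 9 10 1 -2 4 14 12
arr[mid]=7<14: swap arr[4],arr[4]; lo=5,mid=5 → 3 -3 13 6 7 11 9 10 1 -2 4 14 12
arr[mid]=11<14: swap arr[5],arr[5]; lo=6,mid=6 → 3 -3 13 6 7 11 9 10 1 -2 4 14 12
arr[mid]=9<14: swap arr[6],arr[6]; lo=7,mid=7 → 3 -3 13 6 7 11 9 10 1 -2 4 14 12
arr[mid]=10<14: swap arr[7],arr[7]; lo=8,mid=8 → 3 -3 13 6 7 11 9 10 1 -2 4 14 12
arr[mid]=1<14: swap arr[8],arr[8]; lo=9,mid=9 → 3 -3 13 6 7 11 9 10 1 -2 4 14 12
arr[mid]=-2<14: swap arr[9],arr[9]; lo=10,mid=10 → 3 -3 13 6 7 11 9 10 1 -2 4 14 12
arr[mid]=4<14: swap arr[10],arr[10]; lo=11,mid=11 → 3 -3 13 6 7 11 9 10 1 -2 4 14 12
arr[mid]=14=14: mid=12
arr[mid]=12<14: swap arr[11],arr[12]; lo=12,mid=13 → 3 -3 13 6 7 11 9 10 1 -2 4 12 14
end: lo=12, hi=12; arr = 3 -3 13 6 7 11 9 10 1 -2 4 12 14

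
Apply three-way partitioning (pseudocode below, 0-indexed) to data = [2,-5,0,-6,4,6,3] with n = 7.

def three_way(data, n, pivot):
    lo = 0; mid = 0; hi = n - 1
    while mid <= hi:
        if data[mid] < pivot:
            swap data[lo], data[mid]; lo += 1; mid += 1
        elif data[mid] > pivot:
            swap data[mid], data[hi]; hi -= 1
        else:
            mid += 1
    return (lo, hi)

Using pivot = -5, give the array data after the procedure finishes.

[-6,-5,0,4,6,3,2]

pivot = -5; lo=0, mid=0, hi=6
data[mid]=2>-5: swap data[0],data[6]; hi=5 → [3,-5,0,-6,4,6,2]
data[mid]=3>-5: swap data[0],data[5]; hi=4 → [6,-5,0,-6,4,3,2]
data[mid]=6>-5: swap data[0],data[4]; hi=3 → [4,-5,0,-6,6,3,2]
data[mid]=4>-5: swap data[0],data[3]; hi=2 → [-6,-5,0,4,6,3,2]
data[mid]=-6<-5: swap data[0],data[0]; lo=1,mid=1 → [-6,-5,0,4,6,3,2]
data[mid]=-5=-5: mid=2
data[mid]=0>-5: swap data[2],data[2]; hi=1 → [-6,-5,0,4,6,3,2]
end: lo=1, hi=1; data = [-6,-5,0,4,6,3,2]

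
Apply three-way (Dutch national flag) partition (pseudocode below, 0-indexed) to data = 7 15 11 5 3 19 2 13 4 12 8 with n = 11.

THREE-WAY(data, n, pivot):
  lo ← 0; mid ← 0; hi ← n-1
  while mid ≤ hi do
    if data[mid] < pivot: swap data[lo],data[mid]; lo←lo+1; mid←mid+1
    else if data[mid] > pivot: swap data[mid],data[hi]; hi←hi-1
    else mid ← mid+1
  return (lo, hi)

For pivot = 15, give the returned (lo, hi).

(9, 9)

pivot = 15; lo=0, mid=0, hi=10
data[mid]=7<15: swap data[0],data[0]; lo=1,mid=1 → 7 15 11 5 3 19 2 13 4 12 8
data[mid]=15=15: mid=2
data[mid]=11<15: swap data[1],data[2]; lo=2,mid=3 → 7 11 15 5 3 19 2 13 4 12 8
data[mid]=5<15: swap data[2],data[3]; lo=3,mid=4 → 7 11 5 15 3 19 2 13 4 12 8
data[mid]=3<15: swap data[3],data[4]; lo=4,mid=5 → 7 11 5 3 15 19 2 13 4 12 8
data[mid]=19>15: swap data[5],data[10]; hi=9 → 7 11 5 3 15 8 2 13 4 12 19
data[mid]=8<15: swap data[4],data[5]; lo=5,mid=6 → 7 11 5 3 8 15 2 13 4 12 19
data[mid]=2<15: swap data[5],data[6]; lo=6,mid=7 → 7 11 5 3 8 2 15 13 4 12 19
data[mid]=13<15: swap data[6],data[7]; lo=7,mid=8 → 7 11 5 3 8 2 13 15 4 12 19
data[mid]=4<15: swap data[7],data[8]; lo=8,mid=9 → 7 11 5 3 8 2 13 4 15 12 19
data[mid]=12<15: swap data[8],data[9]; lo=9,mid=10 → 7 11 5 3 8 2 13 4 12 15 19
end: lo=9, hi=9; data = 7 11 5 3 8 2 13 4 12 15 19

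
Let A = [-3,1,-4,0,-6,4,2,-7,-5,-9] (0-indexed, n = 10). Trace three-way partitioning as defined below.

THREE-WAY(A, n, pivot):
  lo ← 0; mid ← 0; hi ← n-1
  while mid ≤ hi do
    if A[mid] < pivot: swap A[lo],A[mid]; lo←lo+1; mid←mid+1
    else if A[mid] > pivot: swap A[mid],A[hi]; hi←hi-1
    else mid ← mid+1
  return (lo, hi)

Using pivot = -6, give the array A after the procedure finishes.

lo=0 mid=0 hi=9
-3>-6: swap(0,9), hi=8 ⇒ [-9,1,-4,0,-6,4,2,-7,-5,-3]
-9<-6: swap(0,0), lo=1 mid=1 ⇒ [-9,1,-4,0,-6,4,2,-7,-5,-3]
1>-6: swap(1,8), hi=7 ⇒ [-9,-5,-4,0,-6,4,2,-7,1,-3]
-5>-6: swap(1,7), hi=6 ⇒ [-9,-7,-4,0,-6,4,2,-5,1,-3]
-7<-6: swap(1,1), lo=2 mid=2 ⇒ [-9,-7,-4,0,-6,4,2,-5,1,-3]
-4>-6: swap(2,6), hi=5 ⇒ [-9,-7,2,0,-6,4,-4,-5,1,-3]
2>-6: swap(2,5), hi=4 ⇒ [-9,-7,4,0,-6,2,-4,-5,1,-3]
4>-6: swap(2,4), hi=3 ⇒ [-9,-7,-6,0,4,2,-4,-5,1,-3]
-6=-6: mid=3
0>-6: swap(3,3), hi=2 ⇒ [-9,-7,-6,0,4,2,-4,-5,1,-3]
done. lo=2 hi=2; A=[-9,-7,-6,0,4,2,-4,-5,1,-3]

[-9,-7,-6,0,4,2,-4,-5,1,-3]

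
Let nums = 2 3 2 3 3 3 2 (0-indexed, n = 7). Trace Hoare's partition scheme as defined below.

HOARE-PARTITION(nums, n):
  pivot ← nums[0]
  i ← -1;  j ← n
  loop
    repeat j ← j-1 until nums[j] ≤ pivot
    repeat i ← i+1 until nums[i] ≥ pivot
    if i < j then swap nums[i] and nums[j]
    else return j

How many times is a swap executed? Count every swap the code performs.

2

pivot=2
j stops at 6 (2), i stops at 0 (2); swap ⇒ 2 3 2 3 3 3 2
j stops at 2 (2), i stops at 1 (3); swap ⇒ 2 2 3 3 3 3 2
j stops at 1, i stops at 2; i≥j ⇒ return 1. nums=2 2 3 3 3 3 2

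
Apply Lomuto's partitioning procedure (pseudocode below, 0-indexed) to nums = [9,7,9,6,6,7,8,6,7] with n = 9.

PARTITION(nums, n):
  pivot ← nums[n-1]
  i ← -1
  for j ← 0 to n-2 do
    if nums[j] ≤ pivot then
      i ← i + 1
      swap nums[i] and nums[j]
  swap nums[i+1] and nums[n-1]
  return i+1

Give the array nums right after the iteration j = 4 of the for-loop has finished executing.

[7,6,6,9,9,7,8,6,7]

pivot=7, i=-1
j=0: 9>7, skip
j=1: 7≤7, i=0, swap(0,1) ⇒ [7,9,9,6,6,7,8,6,7]
j=2: 9>7, skip
j=3: 6≤7, i=1, swap(1,3) ⇒ [7,6,9,9,6,7,8,6,7]
j=4: 6≤7, i=2, swap(2,4) ⇒ [7,6,6,9,9,7,8,6,7]
(after j=4) nums = [7,6,6,9,9,7,8,6,7]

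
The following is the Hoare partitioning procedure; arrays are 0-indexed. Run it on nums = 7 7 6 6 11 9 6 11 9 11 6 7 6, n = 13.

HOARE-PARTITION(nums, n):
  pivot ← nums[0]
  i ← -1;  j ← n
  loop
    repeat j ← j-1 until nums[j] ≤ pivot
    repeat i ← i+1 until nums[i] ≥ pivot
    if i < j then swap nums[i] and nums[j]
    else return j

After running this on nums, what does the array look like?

pivot = nums[0] = 7; i = -1, j = 13
j→12 (nums[12]=6≤7), i→0 (nums[0]=7≥7); i<j, swap → 6 7 6 6 11 9 6 11 9 11 6 7 7
j→11 (nums[11]=7≤7), i→1 (nums[1]=7≥7); i<j, swap → 6 7 6 6 11 9 6 11 9 11 6 7 7
j→10 (nums[10]=6≤7), i→4 (nums[4]=11≥7); i<j, swap → 6 7 6 6 6 9 6 11 9 11 11 7 7
j→6 (nums[6]=6≤7), i→5 (nums[5]=9≥7); i<j, swap → 6 7 6 6 6 6 9 11 9 11 11 7 7
j→5, i→6; i≥j, return j=5. nums = 6 7 6 6 6 6 9 11 9 11 11 7 7

6 7 6 6 6 6 9 11 9 11 11 7 7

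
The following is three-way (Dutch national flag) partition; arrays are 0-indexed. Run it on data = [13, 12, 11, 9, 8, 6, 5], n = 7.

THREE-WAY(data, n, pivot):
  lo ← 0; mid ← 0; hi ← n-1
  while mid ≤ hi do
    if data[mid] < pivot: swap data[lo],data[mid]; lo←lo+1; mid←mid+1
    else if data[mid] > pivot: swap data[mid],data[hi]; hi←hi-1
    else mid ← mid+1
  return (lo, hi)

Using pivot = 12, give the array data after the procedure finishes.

[5, 11, 9, 8, 6, 12, 13]

pivot = 12; lo=0, mid=0, hi=6
data[mid]=13>12: swap data[0],data[6]; hi=5 → [5, 12, 11, 9, 8, 6, 13]
data[mid]=5<12: swap data[0],data[0]; lo=1,mid=1 → [5, 12, 11, 9, 8, 6, 13]
data[mid]=12=12: mid=2
data[mid]=11<12: swap data[1],data[2]; lo=2,mid=3 → [5, 11, 12, 9, 8, 6, 13]
data[mid]=9<12: swap data[2],data[3]; lo=3,mid=4 → [5, 11, 9, 12, 8, 6, 13]
data[mid]=8<12: swap data[3],data[4]; lo=4,mid=5 → [5, 11, 9, 8, 12, 6, 13]
data[mid]=6<12: swap data[4],data[5]; lo=5,mid=6 → [5, 11, 9, 8, 6, 12, 13]
end: lo=5, hi=5; data = [5, 11, 9, 8, 6, 12, 13]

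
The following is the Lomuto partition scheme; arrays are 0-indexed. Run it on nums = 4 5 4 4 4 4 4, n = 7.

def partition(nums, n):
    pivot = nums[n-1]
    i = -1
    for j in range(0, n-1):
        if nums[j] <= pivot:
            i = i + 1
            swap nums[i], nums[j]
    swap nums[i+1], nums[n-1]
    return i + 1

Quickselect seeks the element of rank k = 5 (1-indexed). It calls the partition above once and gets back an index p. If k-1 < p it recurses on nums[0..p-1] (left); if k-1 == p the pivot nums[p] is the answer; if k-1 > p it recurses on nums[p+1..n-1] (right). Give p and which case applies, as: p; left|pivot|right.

5; left

pivot = nums[6] = 4; i = -1
j=0: nums[0]=4 ≤ 4 → i=0, swap nums[0],nums[0] (no change) → 4 5 4 4 4 4 4
j=1: nums[1]=5 > 4 → no swap
j=2: nums[2]=4 ≤ 4 → i=1, swap nums[1],nums[2] → 4 4 5 4 4 4 4
j=3: nums[3]=4 ≤ 4 → i=2, swap nums[2],nums[3] → 4 4 4 5 4 4 4
j=4: nums[4]=4 ≤ 4 → i=3, swap nums[3],nums[4] → 4 4 4 4 5 4 4
j=5: nums[5]=4 ≤ 4 → i=4, swap nums[4],nums[5] → 4 4 4 4 4 5 4
final swap nums[5],nums[6] → 4 4 4 4 4 4 5; return 5
p = 5; k-1 = 4 < 5 ⇒ left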